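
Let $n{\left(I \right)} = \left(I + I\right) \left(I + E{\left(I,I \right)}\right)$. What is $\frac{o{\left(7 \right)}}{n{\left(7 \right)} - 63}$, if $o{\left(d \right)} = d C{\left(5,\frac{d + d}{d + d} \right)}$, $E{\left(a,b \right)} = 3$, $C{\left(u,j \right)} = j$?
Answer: $\frac{1}{11} \approx 0.090909$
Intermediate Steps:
$o{\left(d \right)} = d$ ($o{\left(d \right)} = d \frac{d + d}{d + d} = d \frac{2 d}{2 d} = d 2 d \frac{1}{2 d} = d 1 = d$)
$n{\left(I \right)} = 2 I \left(3 + I\right)$ ($n{\left(I \right)} = \left(I + I\right) \left(I + 3\right) = 2 I \left(3 + I\right)$)
$\frac{o{\left(7 \right)}}{n{\left(7 \right)} - 63} = \frac{1}{2 \cdot 7 \left(3 + 7\right) - 63} \cdot 7 = \frac{1}{2 \cdot 7 \cdot 10 - 63} \cdot 7 = \frac{1}{140 - 63} \cdot 7 = \frac{1}{77} \cdot 7 = \frac{1}{11}$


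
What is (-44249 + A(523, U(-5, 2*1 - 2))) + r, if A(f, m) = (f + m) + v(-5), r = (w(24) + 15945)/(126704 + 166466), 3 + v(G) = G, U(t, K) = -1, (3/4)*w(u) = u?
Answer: -12821773973/293170 ≈ -43735.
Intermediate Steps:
w(u) = 4*u/3
v(G) = -3 + G
r = 15977/293170 (r = ((4/3)*24 + 15945)/(126704 + 166466) = (32 + 15945)/293170 = 15977*(1/293170) = 15977/293170 ≈ 0.054497)
A(f, m) = -8 + f + m (A(f, m) = (f + m) + (-3 - 5) = (f + m) - 8 = -8 + f + m)
(-44249 + A(523, U(-5, 2*1 - 2))) + r = (-44249 + (-8 + 523 - 1)) + 15977/293170 = (-44249 + 514) + 15977/293170 = -43735 + 15977/293170 = -12821773973/293170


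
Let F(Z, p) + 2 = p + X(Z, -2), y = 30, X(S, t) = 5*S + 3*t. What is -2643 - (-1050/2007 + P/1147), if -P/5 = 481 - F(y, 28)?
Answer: -2026645804/767343 ≈ -2641.1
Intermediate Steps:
X(S, t) = 3*t + 5*S
F(Z, p) = -8 + p + 5*Z (F(Z, p) = -2 + (p + (3*(-2) + 5*Z)) = -2 + (p + (-6 + 5*Z)) = -2 + (-6 + p + 5*Z) = -8 + p + 5*Z)
P = -1555 (P = -5*(481 - (-8 + 28 + 5*30)) = -5*(481 - (-8 + 28 + 150)) = -5*(481 - 1*170) = -5*(481 - 170) = -5*311 = -1555)
-2643 - (-1050/2007 + P/1147) = -2643 - (-1050/2007 - 1555/1147) = -2643 - (-1050*1/2007 - 1555*1/1147) = -2643 - (-350/669 - 1555/1147) = -2643 - 1*(-1441745/767343) = -2643 + 1441745/767343 = -2026645804/767343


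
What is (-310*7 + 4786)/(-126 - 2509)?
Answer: -2616/2635 ≈ -0.99279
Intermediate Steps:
(-310*7 + 4786)/(-126 - 2509) = (-2170 + 4786)/(-2635) = 2616*(-1/2635) = -2616/2635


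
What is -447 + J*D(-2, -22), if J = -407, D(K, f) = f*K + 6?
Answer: -20797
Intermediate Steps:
D(K, f) = 6 + K*f (D(K, f) = K*f + 6 = 6 + K*f)
-447 + J*D(-2, -22) = -447 - 407*(6 - 2*(-22)) = -447 - 407*(6 + 44) = -447 - 407*50 = -447 - 20350 = -20797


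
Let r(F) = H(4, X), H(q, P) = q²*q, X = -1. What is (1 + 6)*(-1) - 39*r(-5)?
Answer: -2503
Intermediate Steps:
H(q, P) = q³
r(F) = 64 (r(F) = 4³ = 64)
(1 + 6)*(-1) - 39*r(-5) = (1 + 6)*(-1) - 39*64 = 7*(-1) - 2496 = -7 - 2496 = -2503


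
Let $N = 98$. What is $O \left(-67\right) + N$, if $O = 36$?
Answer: $-2314$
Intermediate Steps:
$O \left(-67\right) + N = 36 \left(-67\right) + 98 = -2412 + 98 = -2314$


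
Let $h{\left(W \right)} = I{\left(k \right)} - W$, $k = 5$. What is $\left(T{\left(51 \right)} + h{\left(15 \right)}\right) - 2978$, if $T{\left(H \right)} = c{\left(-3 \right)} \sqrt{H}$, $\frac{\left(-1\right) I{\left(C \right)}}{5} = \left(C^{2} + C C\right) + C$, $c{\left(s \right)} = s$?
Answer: $-3268 - 3 \sqrt{51} \approx -3289.4$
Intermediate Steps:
$I{\left(C \right)} = - 10 C^{2} - 5 C$ ($I{\left(C \right)} = - 5 \left(\left(C^{2} + C C\right) + C\right) = - 5 \left(\left(C^{2} + C^{2}\right) + C\right) = - 5 \left(2 C^{2} + C\right) = - 5 \left(C + 2 C^{2}\right) = - 10 C^{2} - 5 C$)
$h{\left(W \right)} = -275 - W$ ($h{\left(W \right)} = \left(-5\right) 5 \left(1 + 2 \cdot 5\right) - W = \left(-5\right) 5 \left(1 + 10\right) - W = \left(-5\right) 5 \cdot 11 - W = -275 - W$)
$T{\left(H \right)} = - 3 \sqrt{H}$
$\left(T{\left(51 \right)} + h{\left(15 \right)}\right) - 2978 = \left(- 3 \sqrt{51} - 290\right) - 2978 = \left(-290 - 3 \sqrt{51}\right) - 2978 = -3268 - 3 \sqrt{51}$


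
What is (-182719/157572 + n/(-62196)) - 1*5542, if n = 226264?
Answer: -4530045541553/816695676 ≈ -5546.8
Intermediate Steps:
(-182719/157572 + n/(-62196)) - 1*5542 = (-182719/157572 + 226264/(-62196)) - 1*5542 = (-182719*1/157572 + 226264*(-1/62196)) - 5542 = (-182719/157572 - 56566/15549) - 5542 = -3918105161/816695676 - 5542 = -4530045541553/816695676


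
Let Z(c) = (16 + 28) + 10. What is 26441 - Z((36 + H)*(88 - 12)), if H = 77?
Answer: 26387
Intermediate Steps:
Z(c) = 54 (Z(c) = 44 + 10 = 54)
26441 - Z((36 + H)*(88 - 12)) = 26441 - 1*54 = 26441 - 54 = 26387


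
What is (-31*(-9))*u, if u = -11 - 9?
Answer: -5580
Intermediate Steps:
u = -20
(-31*(-9))*u = -31*(-9)*(-20) = 279*(-20) = -5580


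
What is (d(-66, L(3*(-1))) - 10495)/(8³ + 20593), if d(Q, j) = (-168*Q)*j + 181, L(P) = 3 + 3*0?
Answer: 510/469 ≈ 1.0874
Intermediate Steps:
L(P) = 3 (L(P) = 3 + 0 = 3)
d(Q, j) = 181 - 168*Q*j (d(Q, j) = -168*Q*j + 181 = 181 - 168*Q*j)
(d(-66, L(3*(-1))) - 10495)/(8³ + 20593) = ((181 - 168*(-66)*3) - 10495)/(8³ + 20593) = ((181 + 33264) - 10495)/(512 + 20593) = (33445 - 10495)/21105 = 22950*(1/21105) = 510/469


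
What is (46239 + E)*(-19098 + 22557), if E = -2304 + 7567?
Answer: 178145418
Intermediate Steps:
E = 5263
(46239 + E)*(-19098 + 22557) = (46239 + 5263)*(-19098 + 22557) = 51502*3459 = 178145418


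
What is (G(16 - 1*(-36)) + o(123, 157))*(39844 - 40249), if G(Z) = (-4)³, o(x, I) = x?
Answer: -23895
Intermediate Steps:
G(Z) = -64
(G(16 - 1*(-36)) + o(123, 157))*(39844 - 40249) = (-64 + 123)*(39844 - 40249) = 59*(-405) = -23895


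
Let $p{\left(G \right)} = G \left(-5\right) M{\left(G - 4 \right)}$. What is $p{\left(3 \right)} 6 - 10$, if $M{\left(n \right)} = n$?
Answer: $80$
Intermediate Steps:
$p{\left(G \right)} = - 5 G \left(-4 + G\right)$ ($p{\left(G \right)} = G \left(-5\right) \left(G - 4\right) = - 5 G \left(-4 + G\right)$)
$p{\left(3 \right)} 6 - 10 = 5 \cdot 3 \left(4 - 3\right) 6 - 10 = 5 \cdot 3 \cdot 1 \cdot 6 - 10 = 15 \cdot 6 - 10 = 90 - 10 = 80$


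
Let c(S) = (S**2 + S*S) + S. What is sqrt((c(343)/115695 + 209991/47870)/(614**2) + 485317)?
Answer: sqrt(2771361981560289637463247790)/75567294780 ≈ 696.65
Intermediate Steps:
c(S) = S + 2*S**2 (c(S) = (S**2 + S**2) + S = 2*S**2 + S = S + 2*S**2)
sqrt((c(343)/115695 + 209991/47870)/(614**2) + 485317) = sqrt(((343*(1 + 2*343))/115695 + 209991/47870)/(614**2) + 485317) = sqrt(((343*(1 + 686))*(1/115695) + 209991*(1/47870))/376996 + 485317) = sqrt(((343*687)*(1/115695) + 209991/47870)*(1/376996) + 485317) = sqrt((235641*(1/115695) + 209991/47870)*(1/376996) + 485317) = sqrt((78547/38565 + 209991/47870)*(1/376996) + 485317) = sqrt((2371669561/369221310)*(1/376996) + 485317) = sqrt(2371669561/139194956984760 + 485317) = sqrt(67553678941344438481/139194956984760) = sqrt(2771361981560289637463247790)/75567294780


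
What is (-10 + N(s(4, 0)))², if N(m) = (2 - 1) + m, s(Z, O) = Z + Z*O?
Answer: 25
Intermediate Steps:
s(Z, O) = Z + O*Z
N(m) = 1 + m
(-10 + N(s(4, 0)))² = (-10 + (1 + 4*(1 + 0)))² = (-10 + (1 + 4*1))² = (-10 + (1 + 4))² = (-10 + 5)² = (-5)² = 25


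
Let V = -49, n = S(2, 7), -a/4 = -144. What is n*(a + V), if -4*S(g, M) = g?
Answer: -527/2 ≈ -263.50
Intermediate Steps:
a = 576 (a = -4*(-144) = 576)
S(g, M) = -g/4
n = -½ (n = -¼*2 = -½ ≈ -0.50000)
n*(a + V) = -(576 - 49)/2 = -½*527 = -527/2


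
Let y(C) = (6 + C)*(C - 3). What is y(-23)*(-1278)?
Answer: -564876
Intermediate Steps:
y(C) = (-3 + C)*(6 + C) (y(C) = (6 + C)*(-3 + C) = (-3 + C)*(6 + C))
y(-23)*(-1278) = (-18 + (-23)**2 + 3*(-23))*(-1278) = (-18 + 529 - 69)*(-1278) = 442*(-1278) = -564876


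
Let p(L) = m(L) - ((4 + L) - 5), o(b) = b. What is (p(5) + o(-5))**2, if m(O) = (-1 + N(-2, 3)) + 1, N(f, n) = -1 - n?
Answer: 169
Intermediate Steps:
m(O) = -4 (m(O) = (-1 + (-1 - 1*3)) + 1 = (-1 + (-1 - 3)) + 1 = (-1 - 4) + 1 = -5 + 1 = -4)
p(L) = -3 - L (p(L) = -4 - ((4 + L) - 5) = -4 - (-1 + L) = -4 + (1 - L) = -3 - L)
(p(5) + o(-5))**2 = ((-3 - 1*5) - 5)**2 = ((-3 - 5) - 5)**2 = (-8 - 5)**2 = (-13)**2 = 169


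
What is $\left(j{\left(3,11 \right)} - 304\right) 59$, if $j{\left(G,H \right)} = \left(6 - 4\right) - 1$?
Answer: $-17877$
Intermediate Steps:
$j{\left(G,H \right)} = 1$ ($j{\left(G,H \right)} = 2 - 1 = 1$)
$\left(j{\left(3,11 \right)} - 304\right) 59 = \left(1 - 304\right) 59 = \left(-303\right) 59 = -17877$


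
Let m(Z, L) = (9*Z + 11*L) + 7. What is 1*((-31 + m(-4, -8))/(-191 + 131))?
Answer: 37/15 ≈ 2.4667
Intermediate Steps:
m(Z, L) = 7 + 9*Z + 11*L
1*((-31 + m(-4, -8))/(-191 + 131)) = 1*((-31 + (7 + 9*(-4) + 11*(-8)))/(-191 + 131)) = 1*((-31 + (7 - 36 - 88))/(-60)) = 1*((-31 - 117)*(-1/60)) = 1*(-148*(-1/60)) = 1*(37/15) = 37/15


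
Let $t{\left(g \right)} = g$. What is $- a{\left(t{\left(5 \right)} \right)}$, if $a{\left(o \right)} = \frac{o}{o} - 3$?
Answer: $2$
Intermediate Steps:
$a{\left(o \right)} = -2$ ($a{\left(o \right)} = 1 - 3 = -2$)
$- a{\left(t{\left(5 \right)} \right)} = \left(-1\right) \left(-2\right) = 2$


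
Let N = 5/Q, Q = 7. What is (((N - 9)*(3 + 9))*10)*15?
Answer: -104400/7 ≈ -14914.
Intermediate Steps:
N = 5/7 ≈ 0.71429
(((N - 9)*(3 + 9))*10)*15 = (((5/7 - 9)*(3 + 9))*10)*15 = (-58/7*12*10)*15 = -696/7*10*15 = -6960/7*15 = -104400/7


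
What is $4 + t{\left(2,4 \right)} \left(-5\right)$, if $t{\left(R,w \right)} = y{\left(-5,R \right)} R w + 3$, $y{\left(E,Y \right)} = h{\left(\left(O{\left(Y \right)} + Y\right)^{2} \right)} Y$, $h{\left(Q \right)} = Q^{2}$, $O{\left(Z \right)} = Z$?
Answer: $-20491$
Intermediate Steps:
$y{\left(E,Y \right)} = 16 Y^{5}$ ($y{\left(E,Y \right)} = \left(\left(Y + Y\right)^{2}\right)^{2} Y = \left(\left(2 Y\right)^{2}\right)^{2} Y = \left(4 Y^{2}\right)^{2} Y = 16 Y^{4} Y = 16 Y^{5}$)
$t{\left(R,w \right)} = 3 + 16 w R^{6}$ ($t{\left(R,w \right)} = 16 R^{5} R w + 3 = 16 R^{6} w + 3 = 16 w R^{6} + 3 = 3 + 16 w R^{6}$)
$4 + t{\left(2,4 \right)} \left(-5\right) = 4 + \left(3 + 16 \cdot 4 \cdot 2^{6}\right) \left(-5\right) = 4 + \left(3 + 16 \cdot 4 \cdot 64\right) \left(-5\right) = 4 + \left(3 + 4096\right) \left(-5\right) = 4 + 4099 \left(-5\right) = 4 - 20495 = -20491$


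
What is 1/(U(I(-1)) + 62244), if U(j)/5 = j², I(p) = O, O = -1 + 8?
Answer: 1/62489 ≈ 1.6003e-5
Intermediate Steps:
O = 7
I(p) = 7
U(j) = 5*j²
1/(U(I(-1)) + 62244) = 1/(5*7² + 62244) = 1/(5*49 + 62244) = 1/(245 + 62244) = 1/62489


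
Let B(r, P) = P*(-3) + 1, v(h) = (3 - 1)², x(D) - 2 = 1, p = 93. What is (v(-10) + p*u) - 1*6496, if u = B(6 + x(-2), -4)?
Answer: -5283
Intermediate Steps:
x(D) = 3 (x(D) = 2 + 1 = 3)
v(h) = 4 (v(h) = 2² = 4)
B(r, P) = 1 - 3*P (B(r, P) = -3*P + 1 = 1 - 3*P)
u = 13 (u = 1 - 3*(-4) = 1 + 12 = 13)
(v(-10) + p*u) - 1*6496 = (4 + 93*13) - 1*6496 = (4 + 1209) - 6496 = 1213 - 6496 = -5283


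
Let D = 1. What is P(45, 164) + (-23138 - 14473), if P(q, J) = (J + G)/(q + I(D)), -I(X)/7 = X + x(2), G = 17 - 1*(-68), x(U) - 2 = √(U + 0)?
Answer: -8986041/239 + 1743*√2/478 ≈ -37593.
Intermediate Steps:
x(U) = 2 + √U (x(U) = 2 + √(U + 0) = 2 + √U)
G = 85 (G = 17 + 68 = 85)
I(X) = -14 - 7*X - 7*√2 (I(X) = -7*(X + (2 + √2)) = -7*(2 + X + √2) = -14 - 7*X - 7*√2)
P(q, J) = (85 + J)/(-21 + q - 7*√2) (P(q, J) = (J + 85)/(q + (-14 - 7*1 - 7*√2)) = (85 + J)/(q + (-14 - 7 - 7*√2)) = (85 + J)/(q + (-21 - 7*√2)) = (85 + J)/(-21 + q - 7*√2))
P(45, 164) + (-23138 - 14473) = (85 + 164)/(-21 + 45 - 7*√2) + (-23138 - 14473) = 249/(24 - 7*√2) - 37611 = -37611 + 249/(24 - 7*√2)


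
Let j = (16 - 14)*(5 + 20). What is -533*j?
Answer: -26650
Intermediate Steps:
j = 50 (j = 2*25 = 50)
-533*j = -533*50 = -26650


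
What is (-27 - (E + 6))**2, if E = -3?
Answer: 900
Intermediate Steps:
(-27 - (E + 6))**2 = (-27 - (-3 + 6))**2 = (-27 - 1*3)**2 = (-27 - 3)**2 = (-30)**2 = 900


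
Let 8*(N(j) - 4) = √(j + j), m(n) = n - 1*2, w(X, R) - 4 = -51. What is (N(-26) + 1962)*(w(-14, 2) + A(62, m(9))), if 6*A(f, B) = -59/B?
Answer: -1998439/21 - 2033*I*√13/168 ≈ -95164.0 - 43.631*I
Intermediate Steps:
w(X, R) = -47 (w(X, R) = 4 - 51 = -47)
m(n) = -2 + n (m(n) = n - 2 = -2 + n)
N(j) = 4 + √2*√j/8 (N(j) = 4 + √(j + j)/8 = 4 + √(2*j)/8 = 4 + (√2*√j)/8 = 4 + √2*√j/8)
A(f, B) = -59/(6*B) (A(f, B) = (-59/B)/6 = -59/(6*B))
(N(-26) + 1962)*(w(-14, 2) + A(62, m(9))) = ((4 + √2*√(-26)/8) + 1962)*(-47 - 59/(6*(-2 + 9))) = ((4 + √2*(I*√26)/8) + 1962)*(-47 - 59/6/7) = ((4 + I*√13/4) + 1962)*(-47 - 59/6*⅐) = (1966 + I*√13/4)*(-47 - 59/42) = (1966 + I*√13/4)*(-2033/42) = -1998439/21 - 2033*I*√13/168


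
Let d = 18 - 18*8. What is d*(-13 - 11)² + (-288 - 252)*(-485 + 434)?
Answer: -45036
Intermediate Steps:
d = -126 (d = 18 - 144 = -126)
d*(-13 - 11)² + (-288 - 252)*(-485 + 434) = -126*(-13 - 11)² + (-288 - 252)*(-485 + 434) = -126*(-24)² - 540*(-51) = -126*576 + 27540 = -72576 + 27540 = -45036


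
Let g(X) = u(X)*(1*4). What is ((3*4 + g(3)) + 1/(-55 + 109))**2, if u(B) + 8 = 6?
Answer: 47089/2916 ≈ 16.148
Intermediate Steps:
u(B) = -2 (u(B) = -8 + 6 = -2)
g(X) = -8 (g(X) = -2*4 = -8)
((3*4 + g(3)) + 1/(-55 + 109))**2 = ((3*4 - 8) + 1/(-55 + 109))**2 = ((12 - 8) + 1/54)**2 = (4 + 1/54)**2 = (217/54)**2 = 47089/2916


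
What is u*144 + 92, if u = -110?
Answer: -15748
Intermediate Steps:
u*144 + 92 = -110*144 + 92 = -15840 + 92 = -15748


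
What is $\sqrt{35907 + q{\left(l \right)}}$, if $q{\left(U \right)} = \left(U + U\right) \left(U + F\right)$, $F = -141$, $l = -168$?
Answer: $\sqrt{139731} \approx 373.81$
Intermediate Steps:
$q{\left(U \right)} = 2 U \left(-141 + U\right)$ ($q{\left(U \right)} = \left(U + U\right) \left(U - 141\right) = 2 U \left(-141 + U\right)$)
$\sqrt{35907 + q{\left(l \right)}} = \sqrt{35907 + 2 \left(-168\right) \left(-141 - 168\right)} = \sqrt{35907 + 2 \left(-168\right) \left(-309\right)} = \sqrt{35907 + 103824} = \sqrt{139731}$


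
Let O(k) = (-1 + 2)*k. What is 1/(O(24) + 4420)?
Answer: 1/4444 ≈ 0.00022502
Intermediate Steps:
O(k) = k (O(k) = 1*k = k)
1/(O(24) + 4420) = 1/(24 + 4420) = 1/4444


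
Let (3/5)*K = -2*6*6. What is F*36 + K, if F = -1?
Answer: -156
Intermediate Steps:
K = -120 (K = 5*(-2*6*6)/3 = 5*(-12*6)/3 = (5/3)*(-72) = -120)
F*36 + K = -1*36 - 120 = -36 - 120 = -156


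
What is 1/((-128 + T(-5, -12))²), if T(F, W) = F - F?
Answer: 1/16384 ≈ 6.1035e-5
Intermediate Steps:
T(F, W) = 0
1/((-128 + T(-5, -12))²) = 1/((-128 + 0)²) = 1/((-128)²) = 1/16384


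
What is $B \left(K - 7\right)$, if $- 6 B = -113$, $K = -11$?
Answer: $-339$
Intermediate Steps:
$B = \frac{113}{6}$ ($B = \left(- \frac{1}{6}\right) \left(-113\right) = \frac{113}{6} \approx 18.833$)
$B \left(K - 7\right) = \frac{113 \left(-11 - 7\right)}{6} = \frac{113}{6} \left(-18\right) = -339$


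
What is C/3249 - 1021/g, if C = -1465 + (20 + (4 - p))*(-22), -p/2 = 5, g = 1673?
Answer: -7019578/5435577 ≈ -1.2914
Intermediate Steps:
p = -10 (p = -2*5 = -10)
C = -2213 (C = -1465 + (20 + (4 - 1*(-10)))*(-22) = -1465 + (20 + (4 + 10))*(-22) = -1465 + (20 + 14)*(-22) = -1465 + 34*(-22) = -1465 - 748 = -2213)
C/3249 - 1021/g = -2213/3249 - 1021/1673 = -7019578/5435577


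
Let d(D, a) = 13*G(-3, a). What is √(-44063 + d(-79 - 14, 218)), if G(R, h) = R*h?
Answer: I*√52565 ≈ 229.27*I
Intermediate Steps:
d(D, a) = -39*a (d(D, a) = 13*(-3*a) = -39*a)
√(-44063 + d(-79 - 14, 218)) = √(-44063 - 39*218) = √(-44063 - 8502) = √(-52565) = I*√52565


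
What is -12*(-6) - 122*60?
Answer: -7248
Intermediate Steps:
-12*(-6) - 122*60 = 72 - 7320 = -7248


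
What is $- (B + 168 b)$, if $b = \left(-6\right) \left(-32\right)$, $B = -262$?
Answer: $-31994$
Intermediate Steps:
$b = 192$
$- (B + 168 b) = - (-262 + 168 \cdot 192) = - (-262 + 32256) = \left(-1\right) 31994 = -31994$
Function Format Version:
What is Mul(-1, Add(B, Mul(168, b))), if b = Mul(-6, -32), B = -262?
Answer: -31994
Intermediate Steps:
b = 192
Mul(-1, Add(B, Mul(168, b))) = Mul(-1, Add(-262, Mul(168, 192))) = Mul(-1, Add(-262, 32256)) = Mul(-1, 31994) = -31994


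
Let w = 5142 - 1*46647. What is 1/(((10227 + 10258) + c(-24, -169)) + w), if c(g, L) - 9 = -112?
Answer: -1/21123 ≈ -4.7342e-5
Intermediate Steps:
c(g, L) = -103 (c(g, L) = 9 - 112 = -103)
w = -41505 (w = 5142 - 46647 = -41505)
1/(((10227 + 10258) + c(-24, -169)) + w) = 1/(((10227 + 10258) - 103) - 41505) = 1/((20485 - 103) - 41505) = 1/(20382 - 41505) = 1/(-21123) = -1/21123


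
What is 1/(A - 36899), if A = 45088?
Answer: 1/8189 ≈ 0.00012212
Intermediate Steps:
1/(A - 36899) = 1/(45088 - 36899) = 1/8189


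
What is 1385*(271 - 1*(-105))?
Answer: 520760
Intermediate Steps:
1385*(271 - 1*(-105)) = 1385*(271 + 105) = 1385*376 = 520760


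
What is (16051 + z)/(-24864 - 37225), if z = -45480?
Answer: 29429/62089 ≈ 0.47398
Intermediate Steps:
(16051 + z)/(-24864 - 37225) = (16051 - 45480)/(-24864 - 37225) = -29429/(-62089) = -29429*(-1/62089) = 29429/62089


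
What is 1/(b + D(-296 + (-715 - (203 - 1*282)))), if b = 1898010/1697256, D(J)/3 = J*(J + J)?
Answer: 94292/491425870693 ≈ 1.9187e-7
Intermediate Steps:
D(J) = 6*J² (D(J) = 3*(J*(J + J)) = 3*(J*(2*J)) = 3*(2*J²) = 6*J²)
b = 105445/94292 (b = 1898010*(1/1697256) = 105445/94292 ≈ 1.1183)
1/(b + D(-296 + (-715 - (203 - 1*282)))) = 1/(105445/94292 + 6*(-296 + (-715 - (203 - 1*282)))²) = 1/(105445/94292 + 6*(-296 + (-715 - (203 - 282)))²) = 1/(105445/94292 + 6*(-296 + (-715 - 1*(-79)))²) = 1/(105445/94292 + 6*(-296 + (-715 + 79))²) = 1/(105445/94292 + 6*(-296 - 636)²) = 1/(105445/94292 + 6*(-932)²) = 1/(105445/94292 + 6*868624) = 1/(105445/94292 + 5211744) = 1/(491425870693/94292) = 94292/491425870693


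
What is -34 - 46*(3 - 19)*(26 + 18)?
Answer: 32350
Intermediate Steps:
-34 - 46*(3 - 19)*(26 + 18) = -34 - (-736)*44 = -34 - 46*(-704) = -34 + 32384 = 32350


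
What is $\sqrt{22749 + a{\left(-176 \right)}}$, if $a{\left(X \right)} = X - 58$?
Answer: $\sqrt{22515} \approx 150.05$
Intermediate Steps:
$a{\left(X \right)} = -58 + X$ ($a{\left(X \right)} = X - 58 = -58 + X$)
$\sqrt{22749 + a{\left(-176 \right)}} = \sqrt{22749 - 234} = \sqrt{22515}$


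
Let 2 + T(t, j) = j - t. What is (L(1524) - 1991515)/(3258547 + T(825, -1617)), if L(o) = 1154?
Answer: -1990361/3256103 ≈ -0.61127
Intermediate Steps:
T(t, j) = -2 + j - t (T(t, j) = -2 + (j - t) = -2 + j - t)
(L(1524) - 1991515)/(3258547 + T(825, -1617)) = (1154 - 1991515)/(3258547 + (-2 - 1617 - 1*825)) = -1990361/(3258547 + (-2 - 1617 - 825)) = -1990361/(3258547 - 2444) = -1990361/3256103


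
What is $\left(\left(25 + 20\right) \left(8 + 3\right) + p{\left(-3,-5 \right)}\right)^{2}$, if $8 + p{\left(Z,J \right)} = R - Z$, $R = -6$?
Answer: $234256$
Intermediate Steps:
$p{\left(Z,J \right)} = -14 - Z$ ($p{\left(Z,J \right)} = -8 - \left(6 + Z\right) = -14 - Z$)
$\left(\left(25 + 20\right) \left(8 + 3\right) + p{\left(-3,-5 \right)}\right)^{2} = \left(\left(25 + 20\right) \left(8 + 3\right) - 11\right)^{2} = \left(45 \cdot 11 + \left(-14 + 3\right)\right)^{2} = \left(495 - 11\right)^{2} = 484^{2} = 234256$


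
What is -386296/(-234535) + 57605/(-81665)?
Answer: 3607294833/3830660155 ≈ 0.94169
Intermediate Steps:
-386296/(-234535) + 57605/(-81665) = -386296*(-1/234535) + 57605*(-1/81665) = 386296/234535 - 11521/16333 = 3607294833/3830660155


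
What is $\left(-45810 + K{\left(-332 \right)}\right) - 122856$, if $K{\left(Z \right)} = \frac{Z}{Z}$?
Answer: $-168665$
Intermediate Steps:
$K{\left(Z \right)} = 1$
$\left(-45810 + K{\left(-332 \right)}\right) - 122856 = \left(-45810 + 1\right) - 122856 = -45809 - 122856 = -168665$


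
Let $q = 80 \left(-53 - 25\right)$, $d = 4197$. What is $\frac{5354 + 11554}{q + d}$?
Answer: $- \frac{5636}{681} \approx -8.2761$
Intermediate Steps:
$q = -6240$ ($q = 80 \left(-78\right) = -6240$)
$\frac{5354 + 11554}{q + d} = \frac{5354 + 11554}{-6240 + 4197} = \frac{16908}{-2043} = 16908 \left(- \frac{1}{2043}\right) = - \frac{5636}{681}$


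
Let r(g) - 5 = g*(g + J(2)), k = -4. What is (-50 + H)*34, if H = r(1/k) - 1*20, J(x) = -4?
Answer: -17391/8 ≈ -2173.9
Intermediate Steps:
r(g) = 5 + g*(-4 + g) (r(g) = 5 + g*(g - 4) = 5 + g*(-4 + g))
H = -223/16 (H = (5 + (1/(-4))² - 4/(-4)) - 1*20 = (5 + (-¼)² - 4*(-¼)) - 20 = (5 + 1/16 + 1) - 20 = 97/16 - 20 = -223/16 ≈ -13.938)
(-50 + H)*34 = (-50 - 223/16)*34 = -1023/16*34 = -17391/8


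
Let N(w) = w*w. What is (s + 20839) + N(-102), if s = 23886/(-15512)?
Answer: 242308765/7756 ≈ 31241.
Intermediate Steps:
N(w) = w²
s = -11943/7756 (s = 23886*(-1/15512) = -11943/7756 ≈ -1.5398)
(s + 20839) + N(-102) = (-11943/7756 + 20839) + (-102)² = 161615341/7756 + 10404 = 242308765/7756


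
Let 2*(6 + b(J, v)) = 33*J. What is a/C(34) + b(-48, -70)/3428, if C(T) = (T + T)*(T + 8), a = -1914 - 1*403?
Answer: -365063/349656 ≈ -1.0441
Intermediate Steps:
b(J, v) = -6 + 33*J/2 (b(J, v) = -6 + (33*J)/2 = -6 + 33*J/2)
a = -2317 (a = -1914 - 403 = -2317)
C(T) = 2*T*(8 + T) (C(T) = (2*T)*(8 + T) = 2*T*(8 + T))
a/C(34) + b(-48, -70)/3428 = -2317*1/(68*(8 + 34)) + (-6 + (33/2)*(-48))/3428 = -2317/(2*34*42) + (-6 - 792)*(1/3428) = -2317/2856 - 798*1/3428 = -2317*1/2856 - 399/1714 = -331/408 - 399/1714 = -365063/349656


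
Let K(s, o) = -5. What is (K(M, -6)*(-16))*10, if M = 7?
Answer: 800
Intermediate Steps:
(K(M, -6)*(-16))*10 = -5*(-16)*10 = 80*10 = 800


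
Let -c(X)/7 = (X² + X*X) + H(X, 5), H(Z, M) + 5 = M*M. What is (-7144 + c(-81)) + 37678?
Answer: -61460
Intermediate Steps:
H(Z, M) = -5 + M² (H(Z, M) = -5 + M*M = -5 + M²)
c(X) = -140 - 14*X² (c(X) = -7*((X² + X*X) + (-5 + 5²)) = -7*((X² + X²) + (-5 + 25)) = -7*(2*X² + 20) = -7*(20 + 2*X²) = -140 - 14*X²)
(-7144 + c(-81)) + 37678 = (-7144 + (-140 - 14*(-81)²)) + 37678 = (-7144 + (-140 - 14*6561)) + 37678 = (-7144 + (-140 - 91854)) + 37678 = (-7144 - 91994) + 37678 = -99138 + 37678 = -61460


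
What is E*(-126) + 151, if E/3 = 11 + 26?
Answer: -13835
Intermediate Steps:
E = 111 (E = 3*(11 + 26) = 3*37 = 111)
E*(-126) + 151 = 111*(-126) + 151 = -13986 + 151 = -13835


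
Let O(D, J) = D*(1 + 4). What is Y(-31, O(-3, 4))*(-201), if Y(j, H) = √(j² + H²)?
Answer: -201*√1186 ≈ -6922.1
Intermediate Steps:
O(D, J) = 5*D (O(D, J) = D*5 = 5*D)
Y(j, H) = √(H² + j²)
Y(-31, O(-3, 4))*(-201) = √((5*(-3))² + (-31)²)*(-201) = √((-15)² + 961)*(-201) = √(225 + 961)*(-201) = √1186*(-201) = -201*√1186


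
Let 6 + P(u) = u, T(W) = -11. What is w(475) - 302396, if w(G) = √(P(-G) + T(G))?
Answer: -302396 + 2*I*√123 ≈ -3.024e+5 + 22.181*I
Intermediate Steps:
P(u) = -6 + u
w(G) = √(-17 - G) (w(G) = √((-6 - G) - 11) = √(-17 - G))
w(475) - 302396 = √(-17 - 1*475) - 302396 = √(-17 - 475) - 302396 = √(-492) - 302396 = 2*I*√123 - 302396 = -302396 + 2*I*√123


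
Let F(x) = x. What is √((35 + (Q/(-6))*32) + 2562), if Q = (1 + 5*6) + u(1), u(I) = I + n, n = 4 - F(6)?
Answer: √2437 ≈ 49.366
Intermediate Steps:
n = -2 (n = 4 - 1*6 = 4 - 6 = -2)
u(I) = -2 + I (u(I) = I - 2 = -2 + I)
Q = 30 (Q = (1 + 5*6) + (-2 + 1) = (1 + 30) - 1 = 31 - 1 = 30)
√((35 + (Q/(-6))*32) + 2562) = √((35 + (30/(-6))*32) + 2562) = √((35 + (30*(-⅙))*32) + 2562) = √((35 - 5*32) + 2562) = √((35 - 160) + 2562) = √(-125 + 2562) = √2437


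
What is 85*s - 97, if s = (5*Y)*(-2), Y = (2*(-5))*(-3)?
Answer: -25597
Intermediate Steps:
Y = 30 (Y = -10*(-3) = 30)
s = -300 (s = (5*30)*(-2) = 150*(-2) = -300)
85*s - 97 = 85*(-300) - 97 = -25500 - 97 = -25597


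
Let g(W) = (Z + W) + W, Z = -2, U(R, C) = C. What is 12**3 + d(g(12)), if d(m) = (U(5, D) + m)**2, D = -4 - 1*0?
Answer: 2052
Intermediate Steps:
D = -4 (D = -4 + 0 = -4)
g(W) = -2 + 2*W (g(W) = (-2 + W) + W = -2 + 2*W)
d(m) = (-4 + m)**2
12**3 + d(g(12)) = 12**3 + (-4 + (-2 + 2*12))**2 = 1728 + (-4 + (-2 + 24))**2 = 1728 + (-4 + 22)**2 = 1728 + 18**2 = 1728 + 324 = 2052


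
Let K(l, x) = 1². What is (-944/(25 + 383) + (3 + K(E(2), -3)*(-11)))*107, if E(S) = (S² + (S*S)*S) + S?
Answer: -56282/51 ≈ -1103.6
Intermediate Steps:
E(S) = S + S² + S³ (E(S) = (S² + S²*S) + S = (S² + S³) + S = S + S² + S³)
K(l, x) = 1
(-944/(25 + 383) + (3 + K(E(2), -3)*(-11)))*107 = (-944/(25 + 383) + (3 + 1*(-11)))*107 = (-944/408 + (3 - 11))*107 = (-944*1/408 - 8)*107 = (-118/51 - 8)*107 = -526/51*107 = -56282/51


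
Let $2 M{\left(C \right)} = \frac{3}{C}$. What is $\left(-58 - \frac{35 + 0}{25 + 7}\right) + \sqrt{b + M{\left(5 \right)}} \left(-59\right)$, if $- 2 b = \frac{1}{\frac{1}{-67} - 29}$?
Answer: $- \frac{1891}{32} - \frac{59 \sqrt{92505}}{540} \approx -92.325$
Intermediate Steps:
$M{\left(C \right)} = \frac{3}{2 C}$ ($M{\left(C \right)} = \frac{3 \frac{1}{C}}{2} = \frac{3}{2 C}$)
$b = \frac{67}{3888}$ ($b = - \frac{1}{2 \left(\frac{1}{-67} - 29\right)} = - \frac{1}{2 \left(- \frac{1}{67} - 29\right)} = - \frac{1}{2 \left(- \frac{1944}{67}\right)} = \left(- \frac{1}{2}\right) \left(- \frac{67}{1944}\right) = \frac{67}{3888} \approx 0.017233$)
$\left(-58 - \frac{35 + 0}{25 + 7}\right) + \sqrt{b + M{\left(5 \right)}} \left(-59\right) = \left(-58 - \frac{35 + 0}{25 + 7}\right) + \sqrt{\frac{67}{3888} + \frac{3}{2 \cdot 5}} \left(-59\right) = \left(-58 - \frac{35}{32}\right) + \sqrt{\frac{67}{3888} + \frac{3}{2} \cdot \frac{1}{5}} \left(-59\right) = \left(-58 - 35 \cdot \frac{1}{32}\right) + \sqrt{\frac{67}{3888} + \frac{3}{10}} \left(-59\right) = \left(-58 - \frac{35}{32}\right) + \sqrt{\frac{6167}{19440}} \left(-59\right) = \left(-58 - \frac{35}{32}\right) + \frac{\sqrt{92505}}{540} \left(-59\right) = - \frac{1891}{32} - \frac{59 \sqrt{92505}}{540}$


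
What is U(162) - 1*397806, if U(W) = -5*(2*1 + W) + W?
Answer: -398464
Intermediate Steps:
U(W) = -10 - 4*W (U(W) = -5*(2 + W) + W = (-10 - 5*W) + W = -10 - 4*W)
U(162) - 1*397806 = (-10 - 4*162) - 1*397806 = (-10 - 648) - 397806 = -658 - 397806 = -398464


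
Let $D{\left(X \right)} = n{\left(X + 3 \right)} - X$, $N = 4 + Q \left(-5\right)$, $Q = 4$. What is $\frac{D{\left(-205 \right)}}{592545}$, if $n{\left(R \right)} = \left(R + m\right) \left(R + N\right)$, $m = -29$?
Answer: $\frac{50563}{592545} \approx 0.085332$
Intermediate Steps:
$N = -16$ ($N = 4 + 4 \left(-5\right) = 4 - 20 = -16$)
$n{\left(R \right)} = \left(-29 + R\right) \left(-16 + R\right)$ ($n{\left(R \right)} = \left(R - 29\right) \left(R - 16\right) = \left(-29 + R\right) \left(-16 + R\right)$)
$D{\left(X \right)} = 329 + \left(3 + X\right)^{2} - 46 X$ ($D{\left(X \right)} = \left(464 + \left(X + 3\right)^{2} - 45 \left(X + 3\right)\right) - X = \left(464 + \left(3 + X\right)^{2} - 45 \left(3 + X\right)\right) - X = \left(464 + \left(3 + X\right)^{2} - \left(135 + 45 X\right)\right) - X = \left(329 + \left(3 + X\right)^{2} - 45 X\right) - X = 329 + \left(3 + X\right)^{2} - 46 X$)
$\frac{D{\left(-205 \right)}}{592545} = \frac{338 + \left(-205\right)^{2} - -8200}{592545} = \left(338 + 42025 + 8200\right) \frac{1}{592545} = 50563 \cdot \frac{1}{592545} = \frac{50563}{592545}$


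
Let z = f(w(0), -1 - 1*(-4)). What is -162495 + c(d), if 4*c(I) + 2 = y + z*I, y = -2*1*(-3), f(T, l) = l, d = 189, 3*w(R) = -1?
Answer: -649409/4 ≈ -1.6235e+5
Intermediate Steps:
w(R) = -⅓ (w(R) = (⅓)*(-1) = -⅓)
y = 6 (y = -2*(-3) = 6)
z = 3 (z = -1 - 1*(-4) = -1 + 4 = 3)
c(I) = 1 + 3*I/4 (c(I) = -½ + (6 + 3*I)/4 = -½ + (3/2 + 3*I/4) = 1 + 3*I/4)
-162495 + c(d) = -162495 + (1 + (¾)*189) = -162495 + (1 + 567/4) = -162495 + 571/4 = -649409/4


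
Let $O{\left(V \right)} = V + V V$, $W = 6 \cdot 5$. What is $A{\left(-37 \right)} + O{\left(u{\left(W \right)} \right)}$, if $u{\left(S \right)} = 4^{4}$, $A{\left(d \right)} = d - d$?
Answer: $65792$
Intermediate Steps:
$W = 30$
$A{\left(d \right)} = 0$
$u{\left(S \right)} = 256$
$O{\left(V \right)} = V + V^{2}$
$A{\left(-37 \right)} + O{\left(u{\left(W \right)} \right)} = 0 + 256 \left(1 + 256\right) = 0 + 256 \cdot 257 = 0 + 65792 = 65792$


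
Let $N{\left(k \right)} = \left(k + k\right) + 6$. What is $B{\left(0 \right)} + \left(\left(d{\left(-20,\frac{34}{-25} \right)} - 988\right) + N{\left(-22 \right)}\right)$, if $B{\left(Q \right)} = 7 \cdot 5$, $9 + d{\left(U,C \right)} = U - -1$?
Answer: $-1019$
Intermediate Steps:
$N{\left(k \right)} = 6 + 2 k$ ($N{\left(k \right)} = 2 k + 6 = 6 + 2 k$)
$d{\left(U,C \right)} = -8 + U$ ($d{\left(U,C \right)} = -9 + \left(U - -1\right) = -9 + \left(U + 1\right) = -9 + \left(1 + U\right) = -8 + U$)
$B{\left(Q \right)} = 35$
$B{\left(0 \right)} + \left(\left(d{\left(-20,\frac{34}{-25} \right)} - 988\right) + N{\left(-22 \right)}\right) = 35 + \left(\left(\left(-8 - 20\right) - 988\right) + \left(6 + 2 \left(-22\right)\right)\right) = 35 + \left(\left(-28 - 988\right) + \left(6 - 44\right)\right) = 35 - 1054 = -1019$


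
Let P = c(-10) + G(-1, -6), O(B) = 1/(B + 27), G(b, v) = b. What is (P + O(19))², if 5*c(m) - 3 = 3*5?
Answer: 363609/52900 ≈ 6.8735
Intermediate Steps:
O(B) = 1/(27 + B)
c(m) = 18/5 (c(m) = ⅗ + (3*5)/5 = ⅗ + (⅕)*15 = ⅗ + 3 = 18/5)
P = 13/5 (P = 18/5 - 1 = 13/5 ≈ 2.6000)
(P + O(19))² = (13/5 + 1/(27 + 19))² = (13/5 + 1/46)² = (603/230)² = 363609/52900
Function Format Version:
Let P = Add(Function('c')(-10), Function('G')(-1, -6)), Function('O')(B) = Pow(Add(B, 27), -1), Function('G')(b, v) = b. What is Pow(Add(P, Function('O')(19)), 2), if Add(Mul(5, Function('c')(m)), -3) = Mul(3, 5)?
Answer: Rational(363609, 52900) ≈ 6.8735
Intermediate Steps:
Function('O')(B) = Pow(Add(27, B), -1)
Function('c')(m) = Rational(18, 5) (Function('c')(m) = Add(Rational(3, 5), Mul(Rational(1, 5), Mul(3, 5))) = Add(Rational(3, 5), Mul(Rational(1, 5), 15)) = Add(Rational(3, 5), 3) = Rational(18, 5))
P = Rational(13, 5) (P = Add(Rational(18, 5), -1) = Rational(13, 5) ≈ 2.6000)
Pow(Add(P, Function('O')(19)), 2) = Pow(Add(Rational(13, 5), Pow(Add(27, 19), -1)), 2) = Pow(Add(Rational(13, 5), Pow(46, -1)), 2) = Pow(Add(Rational(13, 5), Rational(1, 46)), 2) = Pow(Rational(603, 230), 2) = Rational(363609, 52900)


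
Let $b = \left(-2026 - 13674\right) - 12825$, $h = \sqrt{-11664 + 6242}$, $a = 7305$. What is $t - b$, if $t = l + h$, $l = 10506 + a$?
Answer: $46336 + i \sqrt{5422} \approx 46336.0 + 73.634 i$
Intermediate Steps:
$h = i \sqrt{5422}$ ($h = \sqrt{-5422} = i \sqrt{5422} \approx 73.634 i$)
$l = 17811$ ($l = 10506 + 7305 = 17811$)
$t = 17811 + i \sqrt{5422} \approx 17811.0 + 73.634 i$
$b = -28525$ ($b = -15700 - 12825 = -28525$)
$t - b = \left(17811 + i \sqrt{5422}\right) - -28525 = \left(17811 + i \sqrt{5422}\right) + 28525 = 46336 + i \sqrt{5422}$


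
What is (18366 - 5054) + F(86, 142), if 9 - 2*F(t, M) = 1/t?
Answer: 2290437/172 ≈ 13317.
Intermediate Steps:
F(t, M) = 9/2 - 1/(2*t)
(18366 - 5054) + F(86, 142) = (18366 - 5054) + (1/2)*(-1 + 9*86)/86 = 13312 + (1/2)*(1/86)*(-1 + 774) = 13312 + (1/2)*(1/86)*773 = 13312 + 773/172 = 2290437/172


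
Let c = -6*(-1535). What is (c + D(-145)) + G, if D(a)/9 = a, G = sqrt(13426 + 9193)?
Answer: 7905 + sqrt(22619) ≈ 8055.4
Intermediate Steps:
G = sqrt(22619) ≈ 150.40
c = 9210
D(a) = 9*a
(c + D(-145)) + G = (9210 + 9*(-145)) + sqrt(22619) = (9210 - 1305) + sqrt(22619) = 7905 + sqrt(22619)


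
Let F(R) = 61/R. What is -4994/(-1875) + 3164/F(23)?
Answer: 136752134/114375 ≈ 1195.6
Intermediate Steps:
-4994/(-1875) + 3164/F(23) = -4994/(-1875) + 3164/((61/23)) = -4994*(-1/1875) + 3164/((61*(1/23))) = 4994/1875 + 3164/(61/23) = 4994/1875 + 3164*(23/61) = 4994/1875 + 72772/61 = 136752134/114375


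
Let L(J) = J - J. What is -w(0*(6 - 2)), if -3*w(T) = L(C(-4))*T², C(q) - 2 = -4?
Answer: 0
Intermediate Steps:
C(q) = -2 (C(q) = 2 - 4 = -2)
L(J) = 0
w(T) = 0 (w(T) = -0*T² = -⅓*0 = 0)
-w(0*(6 - 2)) = -1*0 = 0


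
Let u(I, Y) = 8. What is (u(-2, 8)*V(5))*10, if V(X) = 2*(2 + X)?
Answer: 1120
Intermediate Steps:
V(X) = 4 + 2*X
(u(-2, 8)*V(5))*10 = (8*(4 + 2*5))*10 = (8*(4 + 10))*10 = (8*14)*10 = 112*10 = 1120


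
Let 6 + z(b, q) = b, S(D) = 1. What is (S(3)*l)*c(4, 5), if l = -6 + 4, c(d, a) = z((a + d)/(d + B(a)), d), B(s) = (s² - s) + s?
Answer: 330/29 ≈ 11.379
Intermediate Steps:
B(s) = s²
z(b, q) = -6 + b
c(d, a) = -6 + (a + d)/(d + a²)
l = -2
(S(3)*l)*c(4, 5) = (1*(-2))*((5 - 6*5² - 5*4)/(4 + 5²)) = -2*(5 - 6*25 - 20)/(4 + 25) = -2*(5 - 150 - 20)/29 = -2*(-165)/29 = -2*(-165/29) = 330/29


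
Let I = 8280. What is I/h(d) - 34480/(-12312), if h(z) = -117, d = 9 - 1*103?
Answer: -1359850/20007 ≈ -67.969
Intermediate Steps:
d = -94 (d = 9 - 103 = -94)
I/h(d) - 34480/(-12312) = 8280/(-117) - 34480/(-12312) = 8280*(-1/117) - 34480*(-1/12312) = -920/13 + 4310/1539 = -1359850/20007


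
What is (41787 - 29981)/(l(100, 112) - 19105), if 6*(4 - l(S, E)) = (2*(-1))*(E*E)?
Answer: -35418/44759 ≈ -0.79130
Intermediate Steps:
l(S, E) = 4 + E**2/3 (l(S, E) = 4 - 2*(-1)*E*E/6 = 4 - (-1)*E**2/3 = 4 + E**2/3)
(41787 - 29981)/(l(100, 112) - 19105) = (41787 - 29981)/((4 + (1/3)*112**2) - 19105) = 11806/((4 + (1/3)*12544) - 19105) = 11806/((4 + 12544/3) - 19105) = 11806/(12556/3 - 19105) = 11806/(-44759/3) = 11806*(-3/44759) = -35418/44759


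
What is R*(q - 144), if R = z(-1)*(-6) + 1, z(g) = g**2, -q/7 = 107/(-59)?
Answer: 38735/59 ≈ 656.53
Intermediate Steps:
q = 749/59 (q = -749/(-59) = -749*(-1)/59 = -7*(-107/59) = 749/59 ≈ 12.695)
R = -5 (R = (-1)**2*(-6) + 1 = 1*(-6) + 1 = -6 + 1 = -5)
R*(q - 144) = -5*(749/59 - 144) = -5*(-7747/59) = 38735/59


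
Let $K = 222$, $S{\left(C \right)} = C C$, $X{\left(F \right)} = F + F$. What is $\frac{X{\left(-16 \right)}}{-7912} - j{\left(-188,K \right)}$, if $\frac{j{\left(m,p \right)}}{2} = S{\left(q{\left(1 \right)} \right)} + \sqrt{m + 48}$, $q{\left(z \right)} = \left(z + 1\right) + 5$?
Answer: $- \frac{96918}{989} - 4 i \sqrt{35} \approx -97.996 - 23.664 i$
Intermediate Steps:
$X{\left(F \right)} = 2 F$
$q{\left(z \right)} = 6 + z$ ($q{\left(z \right)} = \left(1 + z\right) + 5 = 6 + z$)
$S{\left(C \right)} = C^{2}$
$j{\left(m,p \right)} = 98 + 2 \sqrt{48 + m}$ ($j{\left(m,p \right)} = 2 \left(\left(6 + 1\right)^{2} + \sqrt{m + 48}\right) = 2 \left(7^{2} + \sqrt{48 + m}\right) = 2 \left(49 + \sqrt{48 + m}\right) = 98 + 2 \sqrt{48 + m}$)
$\frac{X{\left(-16 \right)}}{-7912} - j{\left(-188,K \right)} = \frac{2 \left(-16\right)}{-7912} - \left(98 + 2 \sqrt{48 - 188}\right) = \left(-32\right) \left(- \frac{1}{7912}\right) - \left(98 + 2 \sqrt{-140}\right) = \frac{4}{989} - \left(98 + 2 \cdot 2 i \sqrt{35}\right) = \frac{4}{989} - \left(98 + 4 i \sqrt{35}\right) = - \frac{96918}{989} - 4 i \sqrt{35}$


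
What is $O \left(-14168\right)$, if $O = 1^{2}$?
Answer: $-14168$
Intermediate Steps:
$O = 1$
$O \left(-14168\right) = 1 \left(-14168\right) = -14168$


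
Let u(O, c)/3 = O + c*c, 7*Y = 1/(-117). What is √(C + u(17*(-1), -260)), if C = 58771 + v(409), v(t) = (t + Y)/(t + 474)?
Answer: √15196808051955530/241059 ≈ 511.39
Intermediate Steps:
Y = -1/819 (Y = (⅐)/(-117) = (⅐)*(-1/117) = -1/819 ≈ -0.0012210)
v(t) = (-1/819 + t)/(474 + t) (v(t) = (t - 1/819)/(t + 474) = (-1/819 + t)/(474 + t))
C = 42502170437/723177 (C = 58771 + (-1/819 + 409)/(474 + 409) = 58771 + (334970/819)/883 = 58771 + (1/883)*(334970/819) = 58771 + 334970/723177 = 42502170437/723177 ≈ 58771.)
u(O, c) = 3*O + 3*c² (u(O, c) = 3*(O + c*c) = 3*(O + c²) = 3*O + 3*c²)
√(C + u(17*(-1), -260)) = √(42502170437/723177 + (3*(17*(-1)) + 3*(-260)²)) = √(42502170437/723177 + (3*(-17) + 3*67600)) = √(42502170437/723177 + (-51 + 202800)) = √(42502170437/723177 + 202749) = √(189125584010/723177) = √15196808051955530/241059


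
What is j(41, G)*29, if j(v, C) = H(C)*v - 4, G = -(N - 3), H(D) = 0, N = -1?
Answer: -116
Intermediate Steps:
G = 4 (G = -(-1 - 3) = -1*(-4) = 4)
j(v, C) = -4 (j(v, C) = 0*v - 4 = 0 - 4 = -4)
j(41, G)*29 = -4*29 = -116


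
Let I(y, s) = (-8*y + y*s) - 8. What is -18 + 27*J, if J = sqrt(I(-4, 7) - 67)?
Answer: -18 + 27*I*sqrt(71) ≈ -18.0 + 227.51*I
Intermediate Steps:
I(y, s) = -8 - 8*y + s*y (I(y, s) = (-8*y + s*y) - 8 = -8 - 8*y + s*y)
J = I*sqrt(71) (J = sqrt((-8 - 8*(-4) + 7*(-4)) - 67) = sqrt((-8 + 32 - 28) - 67) = sqrt(-4 - 67) = sqrt(-71) = I*sqrt(71) ≈ 8.4261*I)
-18 + 27*J = -18 + 27*(I*sqrt(71)) = -18 + 27*I*sqrt(71)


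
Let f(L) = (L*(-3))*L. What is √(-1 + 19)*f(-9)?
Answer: -729*√2 ≈ -1031.0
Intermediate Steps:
f(L) = -3*L² (f(L) = (-3*L)*L = -3*L²)
√(-1 + 19)*f(-9) = √(-1 + 19)*(-3*(-9)²) = √18*(-3*81) = (3*√2)*(-243) = -729*√2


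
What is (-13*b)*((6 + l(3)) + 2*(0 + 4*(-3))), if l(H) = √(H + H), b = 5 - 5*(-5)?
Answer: 7020 - 390*√6 ≈ 6064.7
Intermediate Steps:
b = 30 (b = 5 + 25 = 30)
l(H) = √2*√H (l(H) = √(2*H) = √2*√H)
(-13*b)*((6 + l(3)) + 2*(0 + 4*(-3))) = (-13*30)*((6 + √2*√3) + 2*(0 + 4*(-3))) = -390*((6 + √6) + 2*(0 - 12)) = -390*((6 + √6) + 2*(-12)) = -390*((6 + √6) - 24) = -390*(-18 + √6) = 7020 - 390*√6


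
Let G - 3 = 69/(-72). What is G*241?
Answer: 11809/24 ≈ 492.04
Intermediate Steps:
G = 49/24 (G = 3 + 69/(-72) = 3 + 69*(-1/72) = 3 - 23/24 = 49/24 ≈ 2.0417)
G*241 = (49/24)*241 = 11809/24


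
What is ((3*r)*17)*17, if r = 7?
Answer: 6069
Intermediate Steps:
((3*r)*17)*17 = ((3*7)*17)*17 = (21*17)*17 = 357*17 = 6069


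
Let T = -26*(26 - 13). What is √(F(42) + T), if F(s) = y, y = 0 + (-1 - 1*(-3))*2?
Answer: I*√334 ≈ 18.276*I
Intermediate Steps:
y = 4 (y = 0 + (-1 + 3)*2 = 0 + 2*2 = 0 + 4 = 4)
T = -338 (T = -26*13 = -338)
F(s) = 4
√(F(42) + T) = √(4 - 338) = √(-334) = I*√334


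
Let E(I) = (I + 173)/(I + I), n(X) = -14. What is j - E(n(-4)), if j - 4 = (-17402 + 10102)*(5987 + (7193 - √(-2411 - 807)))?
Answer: -2693991729/28 + 7300*I*√3218 ≈ -9.6214e+7 + 4.1411e+5*I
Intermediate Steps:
E(I) = (173 + I)/(2*I) (E(I) = (173 + I)/((2*I)) = (173 + I)*(1/(2*I)) = (173 + I)/(2*I))
j = -96213996 + 7300*I*√3218 (j = 4 + (-17402 + 10102)*(5987 + (7193 - √(-2411 - 807))) = 4 - 7300*(5987 + (7193 - √(-3218))) = 4 - 7300*(5987 + (7193 - I*√3218)) = 4 - 7300*(13180 - I*√3218) = 4 + (-96214000 + 7300*I*√3218) = -96213996 + 7300*I*√3218 ≈ -9.6214e+7 + 4.1411e+5*I)
j - E(n(-4)) = (-96213996 + 7300*I*√3218) - (173 - 14)/(2*(-14)) = (-96213996 + 7300*I*√3218) - (-1)*159/(2*14) = (-96213996 + 7300*I*√3218) - 1*(-159/28) = (-96213996 + 7300*I*√3218) + 159/28 = -2693991729/28 + 7300*I*√3218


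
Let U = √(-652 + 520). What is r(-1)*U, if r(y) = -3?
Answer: -6*I*√33 ≈ -34.467*I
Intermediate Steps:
U = 2*I*√33 (U = √(-132) = 2*I*√33 ≈ 11.489*I)
r(-1)*U = -6*I*√33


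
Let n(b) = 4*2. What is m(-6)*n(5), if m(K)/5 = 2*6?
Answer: 480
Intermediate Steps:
m(K) = 60 (m(K) = 5*(2*6) = 5*12 = 60)
n(b) = 8
m(-6)*n(5) = 60*8 = 480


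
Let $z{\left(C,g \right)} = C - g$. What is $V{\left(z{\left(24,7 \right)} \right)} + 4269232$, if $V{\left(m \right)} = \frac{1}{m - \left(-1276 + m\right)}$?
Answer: $\frac{5447540033}{1276} \approx 4.2692 \cdot 10^{6}$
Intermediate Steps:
$V{\left(m \right)} = \frac{1}{1276}$
$V{\left(z{\left(24,7 \right)} \right)} + 4269232 = \frac{1}{1276} + 4269232 = \frac{5447540033}{1276}$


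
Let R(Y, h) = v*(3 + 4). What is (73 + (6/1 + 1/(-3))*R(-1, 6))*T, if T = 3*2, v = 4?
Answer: 1390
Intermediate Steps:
R(Y, h) = 28 (R(Y, h) = 4*(3 + 4) = 4*7 = 28)
T = 6
(73 + (6/1 + 1/(-3))*R(-1, 6))*T = (73 + (6/1 + 1/(-3))*28)*6 = (73 + (6*1 + 1*(-1/3))*28)*6 = (73 + (6 - 1/3)*28)*6 = (73 + (17/3)*28)*6 = (73 + 476/3)*6 = (695/3)*6 = 1390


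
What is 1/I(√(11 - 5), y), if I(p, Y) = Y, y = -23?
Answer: -1/23 ≈ -0.043478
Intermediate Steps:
1/I(√(11 - 5), y) = 1/(-23) = -1/23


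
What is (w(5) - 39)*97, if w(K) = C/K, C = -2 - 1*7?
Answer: -19788/5 ≈ -3957.6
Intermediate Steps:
C = -9 (C = -2 - 7 = -9)
w(K) = -9/K
(w(5) - 39)*97 = (-9/5 - 39)*97 = -204/5*97 = -19788/5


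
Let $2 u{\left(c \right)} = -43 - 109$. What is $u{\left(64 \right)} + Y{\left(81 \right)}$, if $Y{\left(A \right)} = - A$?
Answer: $-157$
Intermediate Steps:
$u{\left(c \right)} = -76$ ($u{\left(c \right)} = \frac{-43 - 109}{2} = \frac{1}{2} \left(-152\right) = -76$)
$u{\left(64 \right)} + Y{\left(81 \right)} = -76 - 81 = -157$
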